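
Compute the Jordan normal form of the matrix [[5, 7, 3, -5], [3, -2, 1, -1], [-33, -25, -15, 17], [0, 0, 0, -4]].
J = [[-4, 1, 0, 0], [0, -4, 1, 0], [0, 0, -4, 0], [0, 0, 0, -4]]

The characteristic polynomial is det(xI - A) = (x + 4)^4, so the eigenvalues are -4 (algebraic multiplicity 4).

For λ = -4: rank(A + 4I) = 2, rank((A + 4I)^2) = 1, rank((A + 4I)^3) = 0. The eigenspace has dimension 4 - 2 = 2, so there are 2 Jordan blocks; the rank sequence gives block sizes [3, 1].

Assembling the blocks gives the Jordan form J above.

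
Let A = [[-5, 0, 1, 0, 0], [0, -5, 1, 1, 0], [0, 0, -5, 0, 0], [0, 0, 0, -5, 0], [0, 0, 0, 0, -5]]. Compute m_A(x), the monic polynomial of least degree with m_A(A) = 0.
m_A(x) = (x + 5)^2

The characteristic polynomial factors as (x + 5)^5. The minimal polynomial is ∏(x - λ)^{k_λ} where k_λ is the size of the largest Jordan block at λ.

For λ = -5: rank(A + 5I) = 2, and the largest Jordan block has size 2 (the smallest k with rank((A + 5I)^k) = rank((A + 5I)^(k+1))).

So m_A(x) = (x + 5)^2.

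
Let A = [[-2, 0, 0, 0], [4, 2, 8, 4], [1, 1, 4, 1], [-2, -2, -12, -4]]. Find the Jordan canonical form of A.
J = [[-2, 0, 0, 0], [0, -2, 0, 0], [0, 0, 2, 1], [0, 0, 0, 2]]

The characteristic polynomial is det(xI - A) = (x - 2)^2(x + 2)^2, so the eigenvalues are -2 (algebraic multiplicity 2), 2 (algebraic multiplicity 2).

For λ = -2: rank(A + 2I) = 2. The eigenspace has dimension 4 - 2 = 2, so there are 2 Jordan blocks; the rank sequence gives block sizes [1, 1].

For λ = 2: rank(A - 2I) = 3, rank((A - 2I)^2) = 2. The eigenspace has dimension 4 - 3 = 1, so there is 1 Jordan block; the rank sequence gives block sizes [2].

Assembling the blocks gives the Jordan form J above.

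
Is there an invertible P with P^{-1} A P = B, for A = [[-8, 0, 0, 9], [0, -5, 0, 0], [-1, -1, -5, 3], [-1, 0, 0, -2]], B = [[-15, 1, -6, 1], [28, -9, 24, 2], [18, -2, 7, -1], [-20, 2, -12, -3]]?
Yes.

Two matrices over a field are similar if and only if they have the same invariant factors.

Both A and B have characteristic polynomial (x + 5)^4 and minimal polynomial (x + 5)^2. Computing further, both have invariant factors (x + 5)^2, (x + 5)^2. Hence A and B are similar.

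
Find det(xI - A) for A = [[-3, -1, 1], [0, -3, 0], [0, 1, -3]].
xI - A = [[x + 3, 1, -1], [0, x + 3, 0], [0, -1, x + 3]].

Expanding det(xI - A) along the first row:
det(xI - A) = + (x + 3)·det([[x + 3, 0], [-1, x + 3]]) - (1)·det([[0, 0], [0, x + 3]]) + (-1)·det([[0, x + 3], [0, -1]]).

Evaluating gives χ_A(x) = x^3 + 9x^2 + 27x + 27 = (x + 3)^3.

χ_A(x) = (x + 3)^3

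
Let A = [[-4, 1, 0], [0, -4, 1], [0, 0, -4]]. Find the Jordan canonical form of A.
The characteristic polynomial is det(xI - A) = (x + 4)^3, so the eigenvalues are -4 (algebraic multiplicity 3).

For λ = -4: rank(A + 4I) = 2, rank((A + 4I)^2) = 1, rank((A + 4I)^3) = 0. The eigenspace has dimension 3 - 2 = 1, so there is 1 Jordan block; the rank sequence gives block sizes [3].

Assembling the blocks gives the Jordan form J above.

J = [[-4, 1, 0], [0, -4, 1], [0, 0, -4]]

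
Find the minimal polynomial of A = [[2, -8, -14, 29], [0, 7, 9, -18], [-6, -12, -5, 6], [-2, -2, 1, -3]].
m_A(x) = (x - 1)^2(x + 2)

The characteristic polynomial factors as (x - 1)^3(x + 2). The minimal polynomial is ∏(x - λ)^{k_λ} where k_λ is the size of the largest Jordan block at λ.

For λ = -2: rank(A + 2I) = 3, and the largest Jordan block has size 1 (the smallest k with rank((A + 2I)^k) = rank((A + 2I)^(k+1))).
For λ = 1: rank(A - I) = 2, and the largest Jordan block has size 2 (the smallest k with rank((A - I)^k) = rank((A - I)^(k+1))).

So m_A(x) = (x - 1)^2(x + 2).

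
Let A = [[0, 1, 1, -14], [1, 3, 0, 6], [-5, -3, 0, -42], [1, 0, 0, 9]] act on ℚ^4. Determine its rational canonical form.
R = [[3, 0, 0, 0], [0, 0, 0, 0], [0, 1, 0, -18], [0, 0, 1, 9]]

The invariant factors of A (the non-unit diagonal entries of the Smith normal form of xI - A over ℚ[x]) are x - 3, x(x - 6)(x - 3), each dividing the next. The characteristic polynomial is their product, x(x - 6)(x - 3)^2.

The rational canonical form is the block-diagonal matrix of companion matrices C(f_i):
R = [[3, 0, 0, 0], [0, 0, 0, 0], [0, 1, 0, -18], [0, 0, 1, 9]].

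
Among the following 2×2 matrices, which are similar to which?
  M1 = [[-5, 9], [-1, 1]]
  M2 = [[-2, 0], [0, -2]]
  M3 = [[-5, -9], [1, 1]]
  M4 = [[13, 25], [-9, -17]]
2 classes: {M1, M3, M4}, {M2}

Characteristic polynomials: χ_{M1} = (x + 2)^2, χ_{M2} = (x + 2)^2, χ_{M3} = (x + 2)^2, χ_{M4} = (x + 2)^2.

{M1, M3, M4}: invariant factors (x + 2)^2.

{M2}: invariant factors x + 2, x + 2.

Matrices are similar if and only if their invariant-factor lists agree; the partition into similarity classes is {M1, M3, M4}, {M2}.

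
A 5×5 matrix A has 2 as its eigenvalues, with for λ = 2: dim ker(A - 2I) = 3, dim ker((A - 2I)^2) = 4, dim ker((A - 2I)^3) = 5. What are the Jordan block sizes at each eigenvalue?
Jordan blocks: (2, 3), (2, 1), (2, 1)

λ = 2: successive nullity increments [3, 1, 1] count blocks of size ≥ k; block sizes are [3, 1, 1].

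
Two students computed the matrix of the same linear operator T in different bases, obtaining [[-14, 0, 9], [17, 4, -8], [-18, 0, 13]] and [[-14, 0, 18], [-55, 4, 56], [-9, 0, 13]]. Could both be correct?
Yes.

Two matrices over a field are similar if and only if they have the same invariant factors.

Both A and B have characteristic polynomial (x - 4)^2(x + 5) and minimal polynomial (x - 4)^2(x + 5). Computing further, both have invariant factors (x - 4)^2(x + 5). Hence A and B are similar.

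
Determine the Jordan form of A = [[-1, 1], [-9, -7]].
The characteristic polynomial is det(xI - A) = (x + 4)^2, so the eigenvalues are -4 (algebraic multiplicity 2).

For λ = -4: rank(A + 4I) = 1, rank((A + 4I)^2) = 0. The eigenspace has dimension 2 - 1 = 1, so there is 1 Jordan block; the rank sequence gives block sizes [2].

Assembling the blocks gives the Jordan form J above.

J = [[-4, 1], [0, -4]]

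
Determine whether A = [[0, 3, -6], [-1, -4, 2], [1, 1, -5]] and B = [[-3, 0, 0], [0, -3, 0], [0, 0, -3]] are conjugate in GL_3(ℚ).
Both have characteristic polynomial (x + 3)^3, but the minimal polynomial of A is (x + 3)^2 while the minimal polynomial of B is x + 3. The minimal polynomial is a similarity invariant, so A and B are not similar.

No.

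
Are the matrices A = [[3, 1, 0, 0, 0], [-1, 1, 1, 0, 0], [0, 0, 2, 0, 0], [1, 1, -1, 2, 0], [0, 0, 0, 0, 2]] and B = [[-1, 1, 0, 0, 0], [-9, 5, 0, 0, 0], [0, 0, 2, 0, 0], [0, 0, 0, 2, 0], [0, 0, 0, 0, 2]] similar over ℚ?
No.

Both have characteristic polynomial (x - 2)^5, but the minimal polynomial of A is (x - 2)^3 while the minimal polynomial of B is (x - 2)^2. The minimal polynomial is a similarity invariant, so A and B are not similar.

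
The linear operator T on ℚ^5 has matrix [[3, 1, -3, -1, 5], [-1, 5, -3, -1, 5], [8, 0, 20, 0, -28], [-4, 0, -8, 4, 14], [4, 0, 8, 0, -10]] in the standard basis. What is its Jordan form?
The characteristic polynomial is det(xI - A) = (x - 6)(x - 4)^4, so the eigenvalues are 4 (algebraic multiplicity 4), 6 (algebraic multiplicity 1).

For λ = 4: rank(A - 4I) = 2, rank((A - 4I)^2) = 1. The eigenspace has dimension 5 - 2 = 3, so there are 3 Jordan blocks; the rank sequence gives block sizes [2, 1, 1].

For λ = 6: algebraic multiplicity 1 gives one 1×1 block.

Assembling the blocks gives the Jordan form J above.

J = [[4, 1, 0, 0, 0], [0, 4, 0, 0, 0], [0, 0, 4, 0, 0], [0, 0, 0, 4, 0], [0, 0, 0, 0, 6]]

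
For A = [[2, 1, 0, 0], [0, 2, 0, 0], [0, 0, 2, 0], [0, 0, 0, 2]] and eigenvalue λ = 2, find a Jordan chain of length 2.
v_1 = [[0, 1, 1, 1]]^T, v_2 = [[1, 0, 0, 0]]^T

We seek v_1 ∈ ker((A - 2I)^2) \ ker(A - 2I), then set v_{i+1} = (A - 2I) v_i.

One such chain is v_1 = [[0, 1, 1, 1]]^T, v_2 = [[1, 0, 0, 0]]^T. Check: (A - 2I) v_2 = [[0, 0, 0, 0]]^T = 0.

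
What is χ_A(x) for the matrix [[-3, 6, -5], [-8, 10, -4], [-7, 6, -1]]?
χ_A(x) = (x - 4)^2(x + 2)

xI - A = [[x + 3, -6, 5], [8, x - 10, 4], [7, -6, x + 1]].

Expanding det(xI - A) along the first row:
det(xI - A) = + (x + 3)·det([[x - 10, 4], [-6, x + 1]]) - (-6)·det([[8, 4], [7, x + 1]]) + (5)·det([[8, x - 10], [7, -6]]).

Evaluating gives χ_A(x) = x^3 - 6x^2 + 32 = (x - 4)^2(x + 2).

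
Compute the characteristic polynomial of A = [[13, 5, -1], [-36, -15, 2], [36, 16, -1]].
xI - A = [[x - 13, -5, 1], [36, x + 15, -2], [-36, -16, x + 1]].

Expanding det(xI - A) along the first row:
det(xI - A) = + (x - 13)·det([[x + 15, -2], [-16, x + 1]]) - (-5)·det([[36, -2], [-36, x + 1]]) + (1)·det([[36, x + 15], [-36, -16]]).

Evaluating gives χ_A(x) = x^3 + 3x^2 - 9x + 5 = (x - 1)^2(x + 5).

χ_A(x) = (x - 1)^2(x + 5)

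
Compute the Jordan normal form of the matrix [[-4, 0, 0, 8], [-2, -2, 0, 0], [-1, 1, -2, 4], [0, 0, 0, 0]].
J = [[-4, 0, 0, 0], [0, -2, 1, 0], [0, 0, -2, 0], [0, 0, 0, 0]]

The characteristic polynomial is det(xI - A) = x(x + 2)^2(x + 4), so the eigenvalues are -4 (algebraic multiplicity 1), -2 (algebraic multiplicity 2), 0 (algebraic multiplicity 1).

For λ = -4: algebraic multiplicity 1 gives one 1×1 block.

For λ = -2: rank(A + 2I) = 3, rank((A + 2I)^2) = 2. The eigenspace has dimension 4 - 3 = 1, so there is 1 Jordan block; the rank sequence gives block sizes [2].

For λ = 0: algebraic multiplicity 1 gives one 1×1 block.

Assembling the blocks gives the Jordan form J above.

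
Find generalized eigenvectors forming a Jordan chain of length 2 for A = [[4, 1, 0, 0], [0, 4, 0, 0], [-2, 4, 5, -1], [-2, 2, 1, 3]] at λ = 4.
We seek v_1 ∈ ker((A - 4I)^2) \ ker(A - 4I), then set v_{i+1} = (A - 4I) v_i.

One such chain is v_1 = [[0, 1, -3, -1]]^T, v_2 = [[1, 0, 2, 0]]^T. Check: (A - 4I) v_2 = [[0, 0, 0, 0]]^T = 0.

v_1 = [[0, 1, -3, -1]]^T, v_2 = [[1, 0, 2, 0]]^T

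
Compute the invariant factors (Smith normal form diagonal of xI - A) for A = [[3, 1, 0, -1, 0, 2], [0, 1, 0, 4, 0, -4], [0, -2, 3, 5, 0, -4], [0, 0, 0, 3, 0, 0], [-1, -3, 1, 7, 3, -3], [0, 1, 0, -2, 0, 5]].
The Jordan structure of A has elementary divisors (x - 3)^2, (x - 3)^2, (x - 3)^2. Arranging the block sizes at each eigenvalue in decreasing order and taking row products gives the invariant factors.

Invariant factors (smallest first, each dividing the next): (x - 3)^2, (x - 3)^2, (x - 3)^2.

Check: the last factor (x - 3)^2 is the minimal polynomial, and the product (x - 3)^6 is the characteristic polynomial.

(x - 3)^2, (x - 3)^2, (x - 3)^2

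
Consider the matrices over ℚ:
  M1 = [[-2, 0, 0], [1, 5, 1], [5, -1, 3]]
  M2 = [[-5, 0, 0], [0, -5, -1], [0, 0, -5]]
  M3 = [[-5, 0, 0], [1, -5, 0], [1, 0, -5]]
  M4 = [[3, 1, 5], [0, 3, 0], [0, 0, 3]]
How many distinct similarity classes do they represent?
Characteristic polynomials: χ_{M1} = (x - 4)^2(x + 2), χ_{M2} = (x + 5)^3, χ_{M3} = (x + 5)^3, χ_{M4} = (x - 3)^3.

{M1}: invariant factors (x - 4)^2(x + 2).

{M2, M3}: invariant factors x + 5, (x + 5)^2.

{M4}: invariant factors x - 3, (x - 3)^2.

Matrices are similar if and only if their invariant-factor lists agree; the partition into similarity classes is {M1}, {M2, M3}, {M4}.

3 classes: {M1}, {M2, M3}, {M4}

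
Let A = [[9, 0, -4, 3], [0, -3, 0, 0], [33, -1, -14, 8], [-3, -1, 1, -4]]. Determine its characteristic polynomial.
χ_A(x) = (x + 3)^4

xI - A = [[x - 9, 0, 4, -3], [0, x + 3, 0, 0], [-33, 1, x + 14, -8], [3, 1, -1, x + 4]].

Expanding det(xI - A) along the first row:
det(xI - A) = + (x - 9)·det([[x + 3, 0, 0], [1, x + 14, -8], [1, -1, x + 4]]) - (0)·det([[0, 0, 0], [-33, x + 14, -8], [3, -1, x + 4]]) + (4)·det([[0, x + 3, 0], [-33, 1, -8], [3, 1, x + 4]]) - (-3)·det([[0, x + 3, 0], [-33, 1, x + 14], [3, 1, -1]]).

Evaluating gives χ_A(x) = x^4 + 12x^3 + 54x^2 + 108x + 81 = (x + 3)^4.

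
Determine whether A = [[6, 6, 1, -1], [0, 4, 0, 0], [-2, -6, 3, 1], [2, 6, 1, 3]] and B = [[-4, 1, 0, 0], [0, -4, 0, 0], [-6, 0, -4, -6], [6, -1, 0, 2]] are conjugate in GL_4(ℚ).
No.

trace(A) = 16 but trace(B) = -10. The trace is a similarity invariant, so A and B are not similar.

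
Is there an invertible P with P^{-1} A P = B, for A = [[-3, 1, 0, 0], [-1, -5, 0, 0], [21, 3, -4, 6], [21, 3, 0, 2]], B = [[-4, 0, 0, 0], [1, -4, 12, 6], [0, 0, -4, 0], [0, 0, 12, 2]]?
Yes.

Two matrices over a field are similar if and only if they have the same invariant factors.

Both A and B have characteristic polynomial (x - 2)(x + 4)^3 and minimal polynomial (x - 2)(x + 4)^2. Computing further, both have invariant factors x + 4, (x - 2)(x + 4)^2. Hence A and B are similar.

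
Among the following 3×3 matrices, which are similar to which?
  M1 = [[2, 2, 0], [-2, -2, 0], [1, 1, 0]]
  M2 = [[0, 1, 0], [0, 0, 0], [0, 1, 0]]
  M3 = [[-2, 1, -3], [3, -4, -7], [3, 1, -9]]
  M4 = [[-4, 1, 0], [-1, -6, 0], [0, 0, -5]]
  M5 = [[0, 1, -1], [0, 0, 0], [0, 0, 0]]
Characteristic polynomials: χ_{M1} = x^3, χ_{M2} = x^3, χ_{M3} = (x + 5)^3, χ_{M4} = (x + 5)^3, χ_{M5} = x^3.

{M1, M2, M5}: invariant factors x, x^2.

{M3}: invariant factors (x + 5)^3.

{M4}: invariant factors x + 5, (x + 5)^2.

Matrices are similar if and only if their invariant-factor lists agree; the partition into similarity classes is {M1, M2, M5}, {M3}, {M4}.

3 classes: {M1, M2, M5}, {M3}, {M4}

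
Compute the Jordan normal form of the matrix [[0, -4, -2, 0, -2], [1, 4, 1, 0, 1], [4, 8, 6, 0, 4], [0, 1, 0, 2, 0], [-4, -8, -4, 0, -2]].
J = [[2, 1, 0, 0, 0], [0, 2, 1, 0, 0], [0, 0, 2, 0, 0], [0, 0, 0, 2, 0], [0, 0, 0, 0, 2]]

The characteristic polynomial is det(xI - A) = (x - 2)^5, so the eigenvalues are 2 (algebraic multiplicity 5).

For λ = 2: rank(A - 2I) = 2, rank((A - 2I)^2) = 1, rank((A - 2I)^3) = 0. The eigenspace has dimension 5 - 2 = 3, so there are 3 Jordan blocks; the rank sequence gives block sizes [3, 1, 1].

Assembling the blocks gives the Jordan form J above.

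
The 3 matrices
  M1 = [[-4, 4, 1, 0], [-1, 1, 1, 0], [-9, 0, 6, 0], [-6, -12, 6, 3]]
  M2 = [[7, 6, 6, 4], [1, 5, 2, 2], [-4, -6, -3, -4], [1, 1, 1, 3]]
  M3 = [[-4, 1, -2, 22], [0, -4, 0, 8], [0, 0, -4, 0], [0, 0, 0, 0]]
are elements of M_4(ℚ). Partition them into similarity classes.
Characteristic polynomials: χ_{M1} = (x - 3)^3(x + 3), χ_{M2} = (x - 3)^4, χ_{M3} = x(x + 4)^3.

{M1}: invariant factors x - 3, (x - 3)^2(x + 3).

{M2}: invariant factors x - 3, (x - 3)^3.

{M3}: invariant factors x + 4, x(x + 4)^2.

Matrices are similar if and only if their invariant-factor lists agree; the partition into similarity classes is {M1}, {M2}, {M3}.

3 classes: {M1}, {M2}, {M3}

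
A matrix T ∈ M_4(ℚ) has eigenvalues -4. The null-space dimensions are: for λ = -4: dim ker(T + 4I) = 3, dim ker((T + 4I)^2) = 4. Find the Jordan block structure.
λ = -4: successive nullity increments [3, 1] count blocks of size ≥ k; block sizes are [2, 1, 1].

Jordan blocks: (-4, 2), (-4, 1), (-4, 1)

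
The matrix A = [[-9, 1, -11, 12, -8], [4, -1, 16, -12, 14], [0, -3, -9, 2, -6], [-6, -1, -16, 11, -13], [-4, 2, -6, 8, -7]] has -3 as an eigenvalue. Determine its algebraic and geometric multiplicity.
algebraic multiplicity 5, geometric multiplicity 2

The characteristic polynomial is (x + 3)^5, so the factor x + 3 appears with exponent 5: the algebraic multiplicity is 5.

rank(A + 3I) = 3, so the eigenspace has dimension 5 - 3 = 2: the geometric multiplicity is 2.

Since 2 < 5, A is not diagonalizable.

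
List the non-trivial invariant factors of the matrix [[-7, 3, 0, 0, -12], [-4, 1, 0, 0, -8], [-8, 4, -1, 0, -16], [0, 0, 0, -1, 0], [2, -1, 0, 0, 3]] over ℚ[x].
The Jordan structure of A has elementary divisors (x + 1)^2, (x + 1), (x + 1), (x + 1). Arranging the block sizes at each eigenvalue in decreasing order and taking row products gives the invariant factors.

Invariant factors (smallest first, each dividing the next): x + 1, x + 1, x + 1, (x + 1)^2.

Check: the last factor (x + 1)^2 is the minimal polynomial, and the product (x + 1)^5 is the characteristic polynomial.

x + 1, x + 1, x + 1, (x + 1)^2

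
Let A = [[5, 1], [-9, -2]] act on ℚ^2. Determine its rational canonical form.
R = [[0, 1], [1, 3]]

The invariant factors of A (the non-unit diagonal entries of the Smith normal form of xI - A over ℚ[x]) are x^2 - 3x - 1, each dividing the next. The characteristic polynomial is their product, x^2 - 3x - 1.

The rational canonical form is the block-diagonal matrix of companion matrices C(f_i):
R = [[0, 1], [1, 3]].

Note the characteristic polynomial does not split into linear factors over ℚ, so A has no Jordan form over ℚ; the rational canonical form exists over any field.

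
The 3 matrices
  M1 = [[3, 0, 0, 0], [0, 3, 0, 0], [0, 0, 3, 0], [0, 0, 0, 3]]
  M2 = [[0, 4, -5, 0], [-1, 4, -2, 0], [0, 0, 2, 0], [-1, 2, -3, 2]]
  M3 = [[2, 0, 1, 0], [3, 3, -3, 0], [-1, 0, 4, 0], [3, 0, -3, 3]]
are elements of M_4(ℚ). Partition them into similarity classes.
Characteristic polynomials: χ_{M1} = (x - 3)^4, χ_{M2} = (x - 2)^4, χ_{M3} = (x - 3)^4.

{M1}: invariant factors x - 3, x - 3, x - 3, x - 3.

{M2}: invariant factors x - 2, (x - 2)^3.

{M3}: invariant factors x - 3, x - 3, (x - 3)^2.

Matrices are similar if and only if their invariant-factor lists agree; the partition into similarity classes is {M1}, {M2}, {M3}.

3 classes: {M1}, {M2}, {M3}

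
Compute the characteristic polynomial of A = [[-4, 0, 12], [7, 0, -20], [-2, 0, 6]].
χ_A(x) = x^2(x - 2)

xI - A = [[x + 4, 0, -12], [-7, x, 20], [2, 0, x - 6]].

Expanding det(xI - A) along the first row:
det(xI - A) = + (x + 4)·det([[x, 20], [0, x - 6]]) - (0)·det([[-7, 20], [2, x - 6]]) + (-12)·det([[-7, x], [2, 0]]).

Evaluating gives χ_A(x) = x^3 - 2x^2 = x^2(x - 2).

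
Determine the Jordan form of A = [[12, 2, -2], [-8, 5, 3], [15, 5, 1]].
J = [[6, 1, 0], [0, 6, 1], [0, 0, 6]]

The characteristic polynomial is det(xI - A) = (x - 6)^3, so the eigenvalues are 6 (algebraic multiplicity 3).

For λ = 6: rank(A - 6I) = 2, rank((A - 6I)^2) = 1, rank((A - 6I)^3) = 0. The eigenspace has dimension 3 - 2 = 1, so there is 1 Jordan block; the rank sequence gives block sizes [3].

Assembling the blocks gives the Jordan form J above.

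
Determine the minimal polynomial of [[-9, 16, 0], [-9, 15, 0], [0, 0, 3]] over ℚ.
The characteristic polynomial factors as (x - 3)^3. The minimal polynomial is ∏(x - λ)^{k_λ} where k_λ is the size of the largest Jordan block at λ.

For λ = 3: rank(A - 3I) = 1, and the largest Jordan block has size 2 (the smallest k with rank((A - 3I)^k) = rank((A - 3I)^(k+1))).

So m_A(x) = (x - 3)^2.

m_A(x) = (x - 3)^2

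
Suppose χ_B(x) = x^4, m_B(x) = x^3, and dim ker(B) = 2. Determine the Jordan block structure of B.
Jordan blocks: (0, 3), (0, 1)

λ = 0: algebraic multiplicity 4 (exponent in χ_B), largest block size 3 (exponent in m_B), 2 blocks (geometric multiplicity). These force block sizes [3, 1].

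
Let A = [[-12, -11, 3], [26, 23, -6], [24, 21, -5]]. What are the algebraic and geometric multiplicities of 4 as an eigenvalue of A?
The characteristic polynomial is (x - 4)(x - 1)^2, so the factor x - 4 appears with exponent 1: the algebraic multiplicity is 1.

rank(A - 4I) = 2, so the eigenspace has dimension 3 - 2 = 1: the geometric multiplicity is 1.

algebraic multiplicity 1, geometric multiplicity 1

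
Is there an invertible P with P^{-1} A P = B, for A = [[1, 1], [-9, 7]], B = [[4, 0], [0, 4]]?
No.

Both have characteristic polynomial (x - 4)^2, but the minimal polynomial of A is (x - 4)^2 while the minimal polynomial of B is x - 4. The minimal polynomial is a similarity invariant, so A and B are not similar.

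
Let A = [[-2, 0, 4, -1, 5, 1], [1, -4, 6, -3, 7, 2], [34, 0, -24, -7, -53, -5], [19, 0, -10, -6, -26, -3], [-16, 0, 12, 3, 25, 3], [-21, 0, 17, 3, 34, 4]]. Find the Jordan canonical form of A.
The characteristic polynomial is det(xI - A) = x^3(x - 1)(x + 4)^2, so the eigenvalues are -4 (algebraic multiplicity 2), 0 (algebraic multiplicity 3), 1 (algebraic multiplicity 1).

For λ = -4: rank(A + 4I) = 4. The eigenspace has dimension 6 - 4 = 2, so there are 2 Jordan blocks; the rank sequence gives block sizes [1, 1].

For λ = 0: rank(A) = 5, rank(A^2) = 4, rank(A^3) = 3. The eigenspace has dimension 6 - 5 = 1, so there is 1 Jordan block; the rank sequence gives block sizes [3].

For λ = 1: algebraic multiplicity 1 gives one 1×1 block.

Assembling the blocks gives the Jordan form J above.

J = [[-4, 0, 0, 0, 0, 0], [0, -4, 0, 0, 0, 0], [0, 0, 0, 1, 0, 0], [0, 0, 0, 0, 1, 0], [0, 0, 0, 0, 0, 0], [0, 0, 0, 0, 0, 1]]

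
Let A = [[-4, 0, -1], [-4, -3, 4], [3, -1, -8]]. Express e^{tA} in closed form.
A has Jordan form J = [[-5, 1, 0], [0, -5, 1], [0, 0, -5]] with A = PJP^{-1}, so e^{tA} = P e^{tJ} P^{-1}.

For a Jordan block J_k(λ), e^{tJ_k(λ)} = e^{λt} · (I + tN + t^2 N^2/2! + ... + t^{k-1} N^{k-1}/(k-1)!) where N is the nilpotent superdiagonal part.

Assembling the blocks and conjugating back gives the entries of e^{tA} as shown above.

e^{tA} = [[(-t^2 + t + 1)*e^{-5*t}, t^2*e^{-5*t}/2, t*(t - 1)*e^{-5*t}], [-4*t*e^{-5*t}, (2*t + 1)*e^{-5*t}, 4*t*e^{-5*t}], [t*(3 - t)*e^{-5*t}, t*(t - 2)*e^{-5*t}/2, (t^2 - 3*t + 1)*e^{-5*t}]]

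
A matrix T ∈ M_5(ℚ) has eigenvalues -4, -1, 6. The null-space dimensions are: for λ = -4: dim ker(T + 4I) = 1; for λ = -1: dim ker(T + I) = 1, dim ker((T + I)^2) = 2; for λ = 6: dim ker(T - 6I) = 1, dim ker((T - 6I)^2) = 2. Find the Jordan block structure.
Jordan blocks: (-4, 1), (-1, 2), (6, 2)

λ = -4: successive nullity increments [1] count blocks of size ≥ k; block sizes are [1].
λ = -1: successive nullity increments [1, 1] count blocks of size ≥ k; block sizes are [2].
λ = 6: successive nullity increments [1, 1] count blocks of size ≥ k; block sizes are [2].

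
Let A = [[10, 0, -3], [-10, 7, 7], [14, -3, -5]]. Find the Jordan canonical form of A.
The characteristic polynomial is det(xI - A) = (x - 4)^3, so the eigenvalues are 4 (algebraic multiplicity 3).

For λ = 4: rank(A - 4I) = 2, rank((A - 4I)^2) = 1, rank((A - 4I)^3) = 0. The eigenspace has dimension 3 - 2 = 1, so there is 1 Jordan block; the rank sequence gives block sizes [3].

Assembling the blocks gives the Jordan form J above.

J = [[4, 1, 0], [0, 4, 1], [0, 0, 4]]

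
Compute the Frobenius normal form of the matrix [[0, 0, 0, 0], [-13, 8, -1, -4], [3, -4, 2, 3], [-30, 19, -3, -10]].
The invariant factors of A (the non-unit diagonal entries of the Smith normal form of xI - A over ℚ[x]) are x(x^3 - 3x + 1), each dividing the next. The characteristic polynomial is their product, x(x^3 - 3x + 1).

The rational canonical form is the block-diagonal matrix of companion matrices C(f_i):
R = [[0, 0, 0, 0], [1, 0, 0, -1], [0, 1, 0, 3], [0, 0, 1, 0]].

Note the characteristic polynomial does not split into linear factors over ℚ, so A has no Jordan form over ℚ; the rational canonical form exists over any field.

R = [[0, 0, 0, 0], [1, 0, 0, -1], [0, 1, 0, 3], [0, 0, 1, 0]]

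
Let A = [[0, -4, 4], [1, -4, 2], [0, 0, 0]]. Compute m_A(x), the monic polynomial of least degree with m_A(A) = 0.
m_A(x) = x(x + 2)^2

The characteristic polynomial factors as x(x + 2)^2. The minimal polynomial is ∏(x - λ)^{k_λ} where k_λ is the size of the largest Jordan block at λ.

For λ = -2: rank(A + 2I) = 2, and the largest Jordan block has size 2 (the smallest k with rank((A + 2I)^k) = rank((A + 2I)^(k+1))).
For λ = 0: rank(A) = 2, and the largest Jordan block has size 1 (the smallest k with rank(A^k) = rank(A^(k+1))).

So m_A(x) = x(x + 2)^2.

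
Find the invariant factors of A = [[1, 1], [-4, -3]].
The Jordan structure of A has elementary divisors (x + 1)^2. Arranging the block sizes at each eigenvalue in decreasing order and taking row products gives the invariant factors.

Invariant factors (smallest first, each dividing the next): (x + 1)^2.

Check: the last factor (x + 1)^2 is the minimal polynomial, and the product (x + 1)^2 is the characteristic polynomial.

(x + 1)^2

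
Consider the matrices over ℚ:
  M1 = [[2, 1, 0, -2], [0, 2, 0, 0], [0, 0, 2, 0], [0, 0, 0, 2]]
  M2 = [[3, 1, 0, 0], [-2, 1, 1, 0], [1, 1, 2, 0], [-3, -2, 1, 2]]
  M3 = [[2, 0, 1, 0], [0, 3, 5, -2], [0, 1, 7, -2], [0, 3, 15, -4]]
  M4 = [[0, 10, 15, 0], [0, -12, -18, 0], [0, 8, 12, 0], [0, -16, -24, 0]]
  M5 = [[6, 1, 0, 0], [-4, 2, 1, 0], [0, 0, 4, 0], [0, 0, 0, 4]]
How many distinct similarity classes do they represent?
4 classes: {M1}, {M2, M3}, {M4}, {M5}

Characteristic polynomials: χ_{M1} = (x - 2)^4, χ_{M2} = (x - 2)^4, χ_{M3} = (x - 2)^4, χ_{M4} = x^4, χ_{M5} = (x - 4)^4.

{M1}: invariant factors x - 2, x - 2, (x - 2)^2.

{M2, M3}: invariant factors x - 2, (x - 2)^3.

{M4}: invariant factors x, x, x^2.

{M5}: invariant factors x - 4, (x - 4)^3.

Matrices are similar if and only if their invariant-factor lists agree; the partition into similarity classes is {M1}, {M2, M3}, {M4}, {M5}.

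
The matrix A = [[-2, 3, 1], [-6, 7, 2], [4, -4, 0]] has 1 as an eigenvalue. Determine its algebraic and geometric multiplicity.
algebraic multiplicity 1, geometric multiplicity 1

The characteristic polynomial is (x - 2)^2(x - 1), so the factor x - 1 appears with exponent 1: the algebraic multiplicity is 1.

rank(A - I) = 2, so the eigenspace has dimension 3 - 2 = 1: the geometric multiplicity is 1.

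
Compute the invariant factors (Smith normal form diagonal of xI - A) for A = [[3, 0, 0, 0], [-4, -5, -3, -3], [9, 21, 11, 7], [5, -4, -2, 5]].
The Jordan structure of A has elementary divisors (x - 3)^2, (x - 4)^2. Arranging the block sizes at each eigenvalue in decreasing order and taking row products gives the invariant factors.

Invariant factors (smallest first, each dividing the next): (x - 4)^2(x - 3)^2.

Check: the last factor (x - 4)^2(x - 3)^2 is the minimal polynomial, and the product (x - 4)^2(x - 3)^2 is the characteristic polynomial.

(x - 4)^2(x - 3)^2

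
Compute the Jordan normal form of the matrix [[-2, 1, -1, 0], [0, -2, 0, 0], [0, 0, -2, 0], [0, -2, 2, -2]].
The characteristic polynomial is det(xI - A) = (x + 2)^4, so the eigenvalues are -2 (algebraic multiplicity 4).

For λ = -2: rank(A + 2I) = 1, rank((A + 2I)^2) = 0. The eigenspace has dimension 4 - 1 = 3, so there are 3 Jordan blocks; the rank sequence gives block sizes [2, 1, 1].

Assembling the blocks gives the Jordan form J above.

J = [[-2, 1, 0, 0], [0, -2, 0, 0], [0, 0, -2, 0], [0, 0, 0, -2]]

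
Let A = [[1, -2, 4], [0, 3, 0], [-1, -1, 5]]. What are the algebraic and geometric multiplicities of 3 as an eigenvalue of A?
The characteristic polynomial is (x - 3)^3, so the factor x - 3 appears with exponent 3: the algebraic multiplicity is 3.

rank(A - 3I) = 1, so the eigenspace has dimension 3 - 1 = 2: the geometric multiplicity is 2.

Since 2 < 3, A is not diagonalizable.

algebraic multiplicity 3, geometric multiplicity 2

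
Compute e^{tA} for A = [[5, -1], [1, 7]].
A has Jordan form J = [[6, 1], [0, 6]] with A = PJP^{-1}, so e^{tA} = P e^{tJ} P^{-1}.

For a Jordan block J_k(λ), e^{tJ_k(λ)} = e^{λt} · (I + tN + t^2 N^2/2! + ... + t^{k-1} N^{k-1}/(k-1)!) where N is the nilpotent superdiagonal part.

Assembling the blocks and conjugating back gives the entries of e^{tA} as shown above.

e^{tA} = [[(1 - t)*e^{6*t}, -t*e^{6*t}], [t*e^{6*t}, (t + 1)*e^{6*t}]]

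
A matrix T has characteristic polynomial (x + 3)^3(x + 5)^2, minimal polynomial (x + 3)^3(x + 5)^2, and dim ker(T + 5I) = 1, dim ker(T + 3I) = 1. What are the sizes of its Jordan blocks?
λ = -5: algebraic multiplicity 2 (exponent in χ_T), largest block size 2 (exponent in m_T), 1 block (geometric multiplicity). This forces block sizes [2].
λ = -3: algebraic multiplicity 3 (exponent in χ_T), largest block size 3 (exponent in m_T), 1 block (geometric multiplicity). This forces block sizes [3].

Jordan blocks: (-5, 2), (-3, 3)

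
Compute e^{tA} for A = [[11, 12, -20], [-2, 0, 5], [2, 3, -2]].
e^{tA} = [[(8*t + 1)*e^{3*t}, 12*t*e^{3*t}, -20*t*e^{3*t}], [-2*t*e^{3*t}, (1 - 3*t)*e^{3*t}, 5*t*e^{3*t}], [2*t*e^{3*t}, 3*t*e^{3*t}, (1 - 5*t)*e^{3*t}]]

A has Jordan form J = [[3, 1, 0], [0, 3, 0], [0, 0, 3]] with A = PJP^{-1}, so e^{tA} = P e^{tJ} P^{-1}.

For a Jordan block J_k(λ), e^{tJ_k(λ)} = e^{λt} · (I + tN + t^2 N^2/2! + ... + t^{k-1} N^{k-1}/(k-1)!) where N is the nilpotent superdiagonal part.

Assembling the blocks and conjugating back gives the entries of e^{tA} as shown above.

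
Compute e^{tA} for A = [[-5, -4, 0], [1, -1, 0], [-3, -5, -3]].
e^{tA} = [[(1 - 2*t)*e^{-3*t}, -4*t*e^{-3*t}, 0], [t*e^{-3*t}, (2*t + 1)*e^{-3*t}, 0], [t*(t - 6)*e^{-3*t}/2, t*(t - 5)*e^{-3*t}, e^{-3*t}]]

A has Jordan form J = [[-3, 1, 0], [0, -3, 1], [0, 0, -3]] with A = PJP^{-1}, so e^{tA} = P e^{tJ} P^{-1}.

For a Jordan block J_k(λ), e^{tJ_k(λ)} = e^{λt} · (I + tN + t^2 N^2/2! + ... + t^{k-1} N^{k-1}/(k-1)!) where N is the nilpotent superdiagonal part.

Assembling the blocks and conjugating back gives the entries of e^{tA} as shown above.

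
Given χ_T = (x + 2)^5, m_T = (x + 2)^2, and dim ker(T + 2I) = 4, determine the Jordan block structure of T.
λ = -2: algebraic multiplicity 5 (exponent in χ_T), largest block size 2 (exponent in m_T), 4 blocks (geometric multiplicity). These force block sizes [2, 1, 1, 1].

Jordan blocks: (-2, 2), (-2, 1), (-2, 1), (-2, 1)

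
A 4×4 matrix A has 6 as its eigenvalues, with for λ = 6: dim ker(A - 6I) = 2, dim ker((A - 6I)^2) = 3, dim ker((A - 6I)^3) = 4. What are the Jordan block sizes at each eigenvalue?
λ = 6: successive nullity increments [2, 1, 1] count blocks of size ≥ k; block sizes are [3, 1].

Jordan blocks: (6, 3), (6, 1)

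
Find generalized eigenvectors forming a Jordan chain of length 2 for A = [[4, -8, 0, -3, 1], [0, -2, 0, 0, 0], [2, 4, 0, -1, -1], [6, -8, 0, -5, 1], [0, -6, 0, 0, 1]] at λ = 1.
We seek v_1 ∈ ker((A - I)^2) \ ker(A - I), then set v_{i+1} = (A - I) v_i.

One such chain is v_1 = [[1, 0, -1, 1, 1]]^T, v_2 = [[1, 0, 1, 1, 0]]^T. Check: (A - I) v_2 = [[0, 0, 0, 0, 0]]^T = 0.

v_1 = [[1, 0, -1, 1, 1]]^T, v_2 = [[1, 0, 1, 1, 0]]^T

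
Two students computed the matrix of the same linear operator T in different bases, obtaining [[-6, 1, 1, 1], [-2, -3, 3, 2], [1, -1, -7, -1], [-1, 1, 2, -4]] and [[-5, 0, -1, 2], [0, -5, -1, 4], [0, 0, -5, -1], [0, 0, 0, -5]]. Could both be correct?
Yes.

Two matrices over a field are similar if and only if they have the same invariant factors.

Both A and B have characteristic polynomial (x + 5)^4 and minimal polynomial (x + 5)^3. Computing further, both have invariant factors x + 5, (x + 5)^3. Hence A and B are similar.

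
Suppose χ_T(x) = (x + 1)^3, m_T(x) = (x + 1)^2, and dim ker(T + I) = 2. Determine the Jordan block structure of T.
λ = -1: algebraic multiplicity 3 (exponent in χ_T), largest block size 2 (exponent in m_T), 2 blocks (geometric multiplicity). These force block sizes [2, 1].

Jordan blocks: (-1, 2), (-1, 1)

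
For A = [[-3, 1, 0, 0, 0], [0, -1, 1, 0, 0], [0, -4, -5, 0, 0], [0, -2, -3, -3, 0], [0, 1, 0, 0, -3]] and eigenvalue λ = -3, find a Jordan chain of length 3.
v_1 = [[0, 0, 1, 0, 0]]^T, v_2 = [[0, 1, -2, -3, 0]]^T, v_3 = [[1, 0, 0, 4, 1]]^T

We seek v_1 ∈ ker((A + 3I)^3) \ ker((A + 3I)^2), then set v_{i+1} = (A + 3I) v_i.

One such chain is v_1 = [[0, 0, 1, 0, 0]]^T, v_2 = [[0, 1, -2, -3, 0]]^T, v_3 = [[1, 0, 0, 4, 1]]^T. Check: (A + 3I) v_3 = [[0, 0, 0, 0, 0]]^T = 0.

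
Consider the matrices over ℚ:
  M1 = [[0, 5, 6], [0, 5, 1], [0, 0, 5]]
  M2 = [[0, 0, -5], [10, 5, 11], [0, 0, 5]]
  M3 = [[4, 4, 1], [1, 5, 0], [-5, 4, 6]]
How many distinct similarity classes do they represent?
2 classes: {M1, M2}, {M3}

Characteristic polynomials: χ_{M1} = x(x - 5)^2, χ_{M2} = x(x - 5)^2, χ_{M3} = (x - 5)^3.

{M1, M2}: invariant factors x(x - 5)^2.

{M3}: invariant factors (x - 5)^3.

Matrices are similar if and only if their invariant-factor lists agree; the partition into similarity classes is {M1, M2}, {M3}.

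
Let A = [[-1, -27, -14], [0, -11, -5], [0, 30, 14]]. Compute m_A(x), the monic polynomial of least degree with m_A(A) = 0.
m_A(x) = (x - 4)(x + 1)^2

The characteristic polynomial factors as (x - 4)(x + 1)^2. The minimal polynomial is ∏(x - λ)^{k_λ} where k_λ is the size of the largest Jordan block at λ.

For λ = -1: rank(A + I) = 2, and the largest Jordan block has size 2 (the smallest k with rank((A + I)^k) = rank((A + I)^(k+1))).
For λ = 4: rank(A - 4I) = 2, and the largest Jordan block has size 1 (the smallest k with rank((A - 4I)^k) = rank((A - 4I)^(k+1))).

So m_A(x) = (x - 4)(x + 1)^2.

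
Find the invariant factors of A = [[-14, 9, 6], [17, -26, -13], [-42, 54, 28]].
(x + 2)(x + 5)^2

The Jordan structure of A has elementary divisors (x + 5)^2, (x + 2). Arranging the block sizes at each eigenvalue in decreasing order and taking row products gives the invariant factors.

Invariant factors (smallest first, each dividing the next): (x + 2)(x + 5)^2.

Check: the last factor (x + 2)(x + 5)^2 is the minimal polynomial, and the product (x + 2)(x + 5)^2 is the characteristic polynomial.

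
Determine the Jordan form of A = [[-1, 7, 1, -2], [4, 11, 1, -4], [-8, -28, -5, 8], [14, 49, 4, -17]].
The characteristic polynomial is det(xI - A) = (x + 3)^4, so the eigenvalues are -3 (algebraic multiplicity 4).

For λ = -3: rank(A + 3I) = 2, rank((A + 3I)^2) = 1, rank((A + 3I)^3) = 0. The eigenspace has dimension 4 - 2 = 2, so there are 2 Jordan blocks; the rank sequence gives block sizes [3, 1].

Assembling the blocks gives the Jordan form J above.

J = [[-3, 1, 0, 0], [0, -3, 1, 0], [0, 0, -3, 0], [0, 0, 0, -3]]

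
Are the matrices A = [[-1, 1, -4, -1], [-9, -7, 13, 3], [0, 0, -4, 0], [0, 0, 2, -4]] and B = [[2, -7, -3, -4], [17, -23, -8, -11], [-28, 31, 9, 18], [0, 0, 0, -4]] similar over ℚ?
Two matrices over a field are similar if and only if they have the same invariant factors.

Both A and B have characteristic polynomial (x + 4)^4 and minimal polynomial (x + 4)^3. Computing further, both have invariant factors x + 4, (x + 4)^3. Hence A and B are similar.

Yes.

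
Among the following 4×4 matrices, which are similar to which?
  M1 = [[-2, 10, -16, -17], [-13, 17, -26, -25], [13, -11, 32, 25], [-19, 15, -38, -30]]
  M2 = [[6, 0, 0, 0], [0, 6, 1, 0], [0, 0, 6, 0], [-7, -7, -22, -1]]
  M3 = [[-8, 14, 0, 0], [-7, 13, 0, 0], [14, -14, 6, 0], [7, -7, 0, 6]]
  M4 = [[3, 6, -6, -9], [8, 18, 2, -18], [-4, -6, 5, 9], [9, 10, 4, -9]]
2 classes: {M1, M2, M4}, {M3}

Characteristic polynomials: χ_{M1} = (x - 6)^3(x + 1), χ_{M2} = (x - 6)^3(x + 1), χ_{M3} = (x - 6)^3(x + 1), χ_{M4} = (x - 6)^3(x + 1).

{M1, M2, M4}: invariant factors x - 6, (x - 6)^2(x + 1).

{M3}: invariant factors x - 6, x - 6, (x - 6)(x + 1).

Matrices are similar if and only if their invariant-factor lists agree; the partition into similarity classes is {M1, M2, M4}, {M3}.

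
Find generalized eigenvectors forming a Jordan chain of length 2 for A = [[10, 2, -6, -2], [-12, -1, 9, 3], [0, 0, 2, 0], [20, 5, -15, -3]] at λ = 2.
v_1 = [[2, -3, 0, 4]]^T, v_2 = [[2, -3, 0, 5]]^T

We seek v_1 ∈ ker((A - 2I)^2) \ ker(A - 2I), then set v_{i+1} = (A - 2I) v_i.

One such chain is v_1 = [[2, -3, 0, 4]]^T, v_2 = [[2, -3, 0, 5]]^T. Check: (A - 2I) v_2 = [[0, 0, 0, 0]]^T = 0.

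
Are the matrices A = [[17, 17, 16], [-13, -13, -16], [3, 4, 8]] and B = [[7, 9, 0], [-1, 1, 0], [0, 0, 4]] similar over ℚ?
No.

Both have characteristic polynomial (x - 4)^3, but the minimal polynomial of A is (x - 4)^3 while the minimal polynomial of B is (x - 4)^2. The minimal polynomial is a similarity invariant, so A and B are not similar.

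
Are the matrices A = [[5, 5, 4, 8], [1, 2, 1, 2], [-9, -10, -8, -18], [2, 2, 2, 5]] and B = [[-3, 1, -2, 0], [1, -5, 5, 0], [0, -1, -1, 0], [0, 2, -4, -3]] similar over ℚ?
No.

trace(A) = 4 but trace(B) = -12. The trace is a similarity invariant, so A and B are not similar.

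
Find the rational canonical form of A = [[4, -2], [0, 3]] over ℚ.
R = [[0, -12], [1, 7]]

The invariant factors of A (the non-unit diagonal entries of the Smith normal form of xI - A over ℚ[x]) are (x - 4)(x - 3), each dividing the next. The characteristic polynomial is their product, (x - 4)(x - 3).

The rational canonical form is the block-diagonal matrix of companion matrices C(f_i):
R = [[0, -12], [1, 7]].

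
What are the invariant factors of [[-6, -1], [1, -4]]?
The Jordan structure of A has elementary divisors (x + 5)^2. Arranging the block sizes at each eigenvalue in decreasing order and taking row products gives the invariant factors.

Invariant factors (smallest first, each dividing the next): (x + 5)^2.

Check: the last factor (x + 5)^2 is the minimal polynomial, and the product (x + 5)^2 is the characteristic polynomial.

(x + 5)^2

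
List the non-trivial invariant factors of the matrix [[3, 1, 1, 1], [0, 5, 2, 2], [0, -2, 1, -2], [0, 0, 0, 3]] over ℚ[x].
x - 3, x - 3, (x - 3)^2

The Jordan structure of A has elementary divisors (x - 3)^2, (x - 3), (x - 3). Arranging the block sizes at each eigenvalue in decreasing order and taking row products gives the invariant factors.

Invariant factors (smallest first, each dividing the next): x - 3, x - 3, (x - 3)^2.

Check: the last factor (x - 3)^2 is the minimal polynomial, and the product (x - 3)^4 is the characteristic polynomial.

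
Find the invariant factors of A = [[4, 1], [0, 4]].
(x - 4)^2

The Jordan structure of A has elementary divisors (x - 4)^2. Arranging the block sizes at each eigenvalue in decreasing order and taking row products gives the invariant factors.

Invariant factors (smallest first, each dividing the next): (x - 4)^2.

Check: the last factor (x - 4)^2 is the minimal polynomial, and the product (x - 4)^2 is the characteristic polynomial.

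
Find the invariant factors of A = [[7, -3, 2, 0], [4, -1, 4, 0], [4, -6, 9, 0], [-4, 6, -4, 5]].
The Jordan structure of A has elementary divisors (x - 5)^2, (x - 5), (x - 5). Arranging the block sizes at each eigenvalue in decreasing order and taking row products gives the invariant factors.

Invariant factors (smallest first, each dividing the next): x - 5, x - 5, (x - 5)^2.

Check: the last factor (x - 5)^2 is the minimal polynomial, and the product (x - 5)^4 is the characteristic polynomial.

x - 5, x - 5, (x - 5)^2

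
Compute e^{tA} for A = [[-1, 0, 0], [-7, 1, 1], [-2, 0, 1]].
A has Jordan form J = [[-1, 0, 0], [0, 1, 1], [0, 0, 1]] with A = PJP^{-1}, so e^{tA} = P e^{tJ} P^{-1}.

For a Jordan block J_k(λ), e^{tJ_k(λ)} = e^{λt} · (I + tN + t^2 N^2/2! + ... + t^{k-1} N^{k-1}/(k-1)!) where N is the nilpotent superdiagonal part.

Assembling the blocks and conjugating back gives the entries of e^{tA} as shown above.

e^{tA} = [[e^{-t}, 0, 0], [(-(t + 3)*e^{2*t} + 3)*e^{-t}, e^{t}, t*e^{t}], [-2*sinh(t), 0, e^{t}]]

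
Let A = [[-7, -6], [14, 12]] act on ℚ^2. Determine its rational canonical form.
R = [[0, 0], [1, 5]]

The invariant factors of A (the non-unit diagonal entries of the Smith normal form of xI - A over ℚ[x]) are x(x - 5), each dividing the next. The characteristic polynomial is their product, x(x - 5).

The rational canonical form is the block-diagonal matrix of companion matrices C(f_i):
R = [[0, 0], [1, 5]].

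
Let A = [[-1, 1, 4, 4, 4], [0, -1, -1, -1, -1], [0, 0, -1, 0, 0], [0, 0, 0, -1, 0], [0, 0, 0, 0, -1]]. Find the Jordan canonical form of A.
J = [[-1, 1, 0, 0, 0], [0, -1, 1, 0, 0], [0, 0, -1, 0, 0], [0, 0, 0, -1, 0], [0, 0, 0, 0, -1]]

The characteristic polynomial is det(xI - A) = (x + 1)^5, so the eigenvalues are -1 (algebraic multiplicity 5).

For λ = -1: rank(A + I) = 2, rank((A + I)^2) = 1, rank((A + I)^3) = 0. The eigenspace has dimension 5 - 2 = 3, so there are 3 Jordan blocks; the rank sequence gives block sizes [3, 1, 1].

Assembling the blocks gives the Jordan form J above.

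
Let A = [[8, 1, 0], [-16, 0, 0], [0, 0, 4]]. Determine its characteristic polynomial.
xI - A = [[x - 8, -1, 0], [16, x, 0], [0, 0, x - 4]].

Expanding det(xI - A) along the first row:
det(xI - A) = + (x - 8)·det([[x, 0], [0, x - 4]]) - (-1)·det([[16, 0], [0, x - 4]]) + (0)·det([[16, x], [0, 0]]).

Evaluating gives χ_A(x) = x^3 - 12x^2 + 48x - 64 = (x - 4)^3.

χ_A(x) = (x - 4)^3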